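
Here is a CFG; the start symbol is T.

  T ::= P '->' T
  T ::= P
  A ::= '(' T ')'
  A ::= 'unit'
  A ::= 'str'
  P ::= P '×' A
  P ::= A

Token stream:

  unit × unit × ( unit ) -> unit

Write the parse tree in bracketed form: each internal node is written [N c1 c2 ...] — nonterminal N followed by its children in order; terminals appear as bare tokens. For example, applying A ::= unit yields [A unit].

[T [P [P [P [A unit]] × [A unit]] × [A ( [T [P [A unit]]] )]] -> [T [P [A unit]]]]

T
P -> T
P × A -> T
P × A × A -> T
A × A × A -> T
unit × A × A -> T
unit × unit × A -> T
unit × unit × ( T ) -> T
unit × unit × ( P ) -> T
unit × unit × ( A ) -> T
unit × unit × ( unit ) -> T
unit × unit × ( unit ) -> P
unit × unit × ( unit ) -> A
unit × unit × ( unit ) -> unit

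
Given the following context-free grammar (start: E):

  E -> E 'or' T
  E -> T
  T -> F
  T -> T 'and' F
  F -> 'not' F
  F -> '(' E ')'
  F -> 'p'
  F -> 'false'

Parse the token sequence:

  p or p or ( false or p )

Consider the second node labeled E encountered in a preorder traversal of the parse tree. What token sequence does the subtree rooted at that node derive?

p or p

[E [E [E [T [F p]]] or [T [F p]]] or [T [F ( [E [E [T [F false]]] or [T [F p]]] )]]]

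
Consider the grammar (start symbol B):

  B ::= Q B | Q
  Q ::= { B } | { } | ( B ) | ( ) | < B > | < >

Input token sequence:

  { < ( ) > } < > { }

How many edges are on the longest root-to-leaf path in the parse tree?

6

[B [Q { [B [Q < [B [Q ( )]] >]] }] [B [Q < >] [B [Q { }]]]]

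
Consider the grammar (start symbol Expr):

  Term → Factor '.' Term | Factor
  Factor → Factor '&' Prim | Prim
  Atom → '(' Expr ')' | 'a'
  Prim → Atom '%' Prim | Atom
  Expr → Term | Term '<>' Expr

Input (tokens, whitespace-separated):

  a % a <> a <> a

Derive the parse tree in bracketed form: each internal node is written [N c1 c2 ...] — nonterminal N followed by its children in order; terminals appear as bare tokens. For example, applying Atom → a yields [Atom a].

[Expr [Term [Factor [Prim [Atom a] % [Prim [Atom a]]]]] <> [Expr [Term [Factor [Prim [Atom a]]]] <> [Expr [Term [Factor [Prim [Atom a]]]]]]]

Expr
Term <> Expr
Factor <> Expr
Prim <> Expr
Atom % Prim <> Expr
a % Prim <> Expr
a % Atom <> Expr
a % a <> Expr
a % a <> Term <> Expr
a % a <> Factor <> Expr
a % a <> Prim <> Expr
a % a <> Atom <> Expr
a % a <> a <> Expr
a % a <> a <> Term
a % a <> a <> Factor
a % a <> a <> Prim
a % a <> a <> Atom
a % a <> a <> a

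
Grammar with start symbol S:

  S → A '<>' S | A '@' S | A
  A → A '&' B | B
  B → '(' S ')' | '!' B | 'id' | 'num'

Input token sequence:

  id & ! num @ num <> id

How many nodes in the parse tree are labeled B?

5

[S [A [A [B id]] & [B ! [B num]]] @ [S [A [B num]] <> [S [A [B id]]]]]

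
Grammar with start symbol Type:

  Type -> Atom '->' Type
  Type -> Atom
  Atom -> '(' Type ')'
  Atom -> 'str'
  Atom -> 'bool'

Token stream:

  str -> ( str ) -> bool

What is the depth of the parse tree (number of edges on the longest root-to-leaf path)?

[Type [Atom str] -> [Type [Atom ( [Type [Atom str]] )] -> [Type [Atom bool]]]]

5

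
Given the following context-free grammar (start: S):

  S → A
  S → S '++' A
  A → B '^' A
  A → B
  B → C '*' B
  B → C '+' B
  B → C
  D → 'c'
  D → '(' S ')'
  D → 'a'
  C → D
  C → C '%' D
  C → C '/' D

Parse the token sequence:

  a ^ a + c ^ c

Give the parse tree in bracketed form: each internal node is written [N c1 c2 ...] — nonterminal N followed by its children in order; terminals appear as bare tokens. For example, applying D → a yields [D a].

[S [A [B [C [D a]]] ^ [A [B [C [D a]] + [B [C [D c]]]] ^ [A [B [C [D c]]]]]]]

S
A
B ^ A
C ^ A
D ^ A
a ^ A
a ^ B ^ A
a ^ C + B ^ A
a ^ D + B ^ A
a ^ a + B ^ A
a ^ a + C ^ A
a ^ a + D ^ A
a ^ a + c ^ A
a ^ a + c ^ B
a ^ a + c ^ C
a ^ a + c ^ D
a ^ a + c ^ c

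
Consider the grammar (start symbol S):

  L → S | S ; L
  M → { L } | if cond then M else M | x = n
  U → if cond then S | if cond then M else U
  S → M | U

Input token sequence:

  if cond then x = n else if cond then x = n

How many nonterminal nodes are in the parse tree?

[S [U if cond then [M x = n] else [U if cond then [S [M x = n]]]]]

6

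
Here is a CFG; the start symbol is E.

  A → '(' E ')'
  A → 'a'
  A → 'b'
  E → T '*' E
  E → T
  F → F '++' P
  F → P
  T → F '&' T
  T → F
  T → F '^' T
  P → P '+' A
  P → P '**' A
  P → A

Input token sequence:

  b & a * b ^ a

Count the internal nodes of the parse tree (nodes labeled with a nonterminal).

18

[E [T [F [P [A b]]] & [T [F [P [A a]]]]] * [E [T [F [P [A b]]] ^ [T [F [P [A a]]]]]]]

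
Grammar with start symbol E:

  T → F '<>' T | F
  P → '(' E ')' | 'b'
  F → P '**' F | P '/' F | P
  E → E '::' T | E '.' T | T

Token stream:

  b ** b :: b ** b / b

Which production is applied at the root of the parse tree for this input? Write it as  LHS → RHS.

[E [E [T [F [P b] ** [F [P b]]]]] :: [T [F [P b] ** [F [P b] / [F [P b]]]]]]

E → E '::' T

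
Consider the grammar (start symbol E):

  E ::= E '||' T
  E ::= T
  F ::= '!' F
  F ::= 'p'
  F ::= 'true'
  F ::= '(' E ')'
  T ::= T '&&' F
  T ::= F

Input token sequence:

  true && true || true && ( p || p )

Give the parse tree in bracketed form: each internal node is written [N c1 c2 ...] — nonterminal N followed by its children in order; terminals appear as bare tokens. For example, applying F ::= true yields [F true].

[E [E [T [T [F true]] && [F true]]] || [T [T [F true]] && [F ( [E [E [T [F p]]] || [T [F p]]] )]]]

E
E || T
T || T
T && F || T
F && F || T
true && F || T
true && true || T
true && true || T && F
true && true || F && F
true && true || true && F
true && true || true && ( E )
true && true || true && ( E || T )
true && true || true && ( T || T )
true && true || true && ( F || T )
true && true || true && ( p || T )
true && true || true && ( p || F )
true && true || true && ( p || p )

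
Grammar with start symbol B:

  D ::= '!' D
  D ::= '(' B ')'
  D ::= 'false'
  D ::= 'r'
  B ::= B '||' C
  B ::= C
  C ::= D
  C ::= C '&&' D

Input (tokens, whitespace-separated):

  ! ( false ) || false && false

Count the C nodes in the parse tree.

[B [B [C [D ! [D ( [B [C [D false]]] )]]]] || [C [C [D false]] && [D false]]]

4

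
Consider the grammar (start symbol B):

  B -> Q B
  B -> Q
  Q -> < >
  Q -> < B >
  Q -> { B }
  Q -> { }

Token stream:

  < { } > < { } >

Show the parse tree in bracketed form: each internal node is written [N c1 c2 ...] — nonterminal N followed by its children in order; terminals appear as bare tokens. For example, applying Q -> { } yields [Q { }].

B
Q B
< B > B
< Q > B
< { } > B
< { } > Q
< { } > < B >
< { } > < Q >
< { } > < { } >

[B [Q < [B [Q { }]] >] [B [Q < [B [Q { }]] >]]]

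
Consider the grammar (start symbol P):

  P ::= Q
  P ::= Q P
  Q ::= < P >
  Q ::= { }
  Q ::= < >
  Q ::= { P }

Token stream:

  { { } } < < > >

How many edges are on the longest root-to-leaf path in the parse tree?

5

[P [Q { [P [Q { }]] }] [P [Q < [P [Q < >]] >]]]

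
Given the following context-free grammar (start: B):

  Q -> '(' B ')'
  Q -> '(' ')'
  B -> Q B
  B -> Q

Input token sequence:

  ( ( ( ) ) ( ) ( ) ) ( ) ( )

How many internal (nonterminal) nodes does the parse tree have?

[B [Q ( [B [Q ( [B [Q ( )]] )] [B [Q ( )] [B [Q ( )]]]] )] [B [Q ( )] [B [Q ( )]]]]

14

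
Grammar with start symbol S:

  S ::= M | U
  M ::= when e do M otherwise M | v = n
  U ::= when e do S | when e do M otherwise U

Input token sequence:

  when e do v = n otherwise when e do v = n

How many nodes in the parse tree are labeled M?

2

[S [U when e do [M v = n] otherwise [U when e do [S [M v = n]]]]]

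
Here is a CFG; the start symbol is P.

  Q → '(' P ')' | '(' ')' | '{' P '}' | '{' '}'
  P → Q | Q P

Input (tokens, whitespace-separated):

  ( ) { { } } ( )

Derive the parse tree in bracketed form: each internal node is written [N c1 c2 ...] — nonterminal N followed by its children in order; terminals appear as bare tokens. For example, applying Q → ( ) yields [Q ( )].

[P [Q ( )] [P [Q { [P [Q { }]] }] [P [Q ( )]]]]

P
Q P
( ) P
( ) Q P
( ) { P } P
( ) { Q } P
( ) { { } } P
( ) { { } } Q
( ) { { } } ( )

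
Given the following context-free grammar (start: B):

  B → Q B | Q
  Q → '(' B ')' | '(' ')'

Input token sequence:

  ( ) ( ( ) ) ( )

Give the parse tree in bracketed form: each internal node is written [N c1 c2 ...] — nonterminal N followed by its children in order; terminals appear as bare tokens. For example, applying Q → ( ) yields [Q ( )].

[B [Q ( )] [B [Q ( [B [Q ( )]] )] [B [Q ( )]]]]

B
Q B
( ) B
( ) Q B
( ) ( B ) B
( ) ( Q ) B
( ) ( ( ) ) B
( ) ( ( ) ) Q
( ) ( ( ) ) ( )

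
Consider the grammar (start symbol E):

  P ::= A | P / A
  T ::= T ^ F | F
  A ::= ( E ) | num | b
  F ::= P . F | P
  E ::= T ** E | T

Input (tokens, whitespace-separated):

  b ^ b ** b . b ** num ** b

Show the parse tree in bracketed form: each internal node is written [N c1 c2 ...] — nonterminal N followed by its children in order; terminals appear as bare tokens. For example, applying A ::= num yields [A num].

[E [T [T [F [P [A b]]]] ^ [F [P [A b]]]] ** [E [T [F [P [A b]] . [F [P [A b]]]]] ** [E [T [F [P [A num]]]] ** [E [T [F [P [A b]]]]]]]]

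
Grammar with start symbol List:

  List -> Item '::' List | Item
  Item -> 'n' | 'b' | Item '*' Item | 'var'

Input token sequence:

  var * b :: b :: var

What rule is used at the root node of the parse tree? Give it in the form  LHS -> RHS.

List -> Item '::' List

[List [Item [Item var] * [Item b]] :: [List [Item b] :: [List [Item var]]]]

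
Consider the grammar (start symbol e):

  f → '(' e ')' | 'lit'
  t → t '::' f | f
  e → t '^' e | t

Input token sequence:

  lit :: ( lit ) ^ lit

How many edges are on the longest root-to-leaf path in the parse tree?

6

[e [t [t [f lit]] :: [f ( [e [t [f lit]]] )]] ^ [e [t [f lit]]]]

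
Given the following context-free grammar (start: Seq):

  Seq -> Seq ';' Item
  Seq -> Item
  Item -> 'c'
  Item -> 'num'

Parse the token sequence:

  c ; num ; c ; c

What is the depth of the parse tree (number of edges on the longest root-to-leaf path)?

5

[Seq [Seq [Seq [Seq [Item c]] ; [Item num]] ; [Item c]] ; [Item c]]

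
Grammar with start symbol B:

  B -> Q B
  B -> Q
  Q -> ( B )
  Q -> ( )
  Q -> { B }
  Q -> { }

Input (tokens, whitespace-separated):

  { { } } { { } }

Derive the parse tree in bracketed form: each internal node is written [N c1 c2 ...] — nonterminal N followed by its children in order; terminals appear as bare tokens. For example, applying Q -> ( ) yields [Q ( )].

B
Q B
{ B } B
{ Q } B
{ { } } B
{ { } } Q
{ { } } { B }
{ { } } { Q }
{ { } } { { } }

[B [Q { [B [Q { }]] }] [B [Q { [B [Q { }]] }]]]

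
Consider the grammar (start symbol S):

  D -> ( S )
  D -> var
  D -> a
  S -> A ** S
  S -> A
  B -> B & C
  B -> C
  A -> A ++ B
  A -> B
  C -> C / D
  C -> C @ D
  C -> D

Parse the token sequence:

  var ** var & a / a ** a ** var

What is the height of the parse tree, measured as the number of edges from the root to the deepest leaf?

[S [A [B [C [D var]]]] ** [S [A [B [B [C [D var]]] & [C [C [D a]] / [D a]]]] ** [S [A [B [C [D a]]]] ** [S [A [B [C [D var]]]]]]]]

8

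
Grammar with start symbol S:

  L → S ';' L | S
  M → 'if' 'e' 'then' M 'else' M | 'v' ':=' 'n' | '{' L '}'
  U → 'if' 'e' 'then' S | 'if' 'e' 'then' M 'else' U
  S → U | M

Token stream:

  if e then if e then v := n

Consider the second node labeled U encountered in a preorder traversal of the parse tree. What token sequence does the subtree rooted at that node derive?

[S [U if e then [S [U if e then [S [M v := n]]]]]]

if e then v := n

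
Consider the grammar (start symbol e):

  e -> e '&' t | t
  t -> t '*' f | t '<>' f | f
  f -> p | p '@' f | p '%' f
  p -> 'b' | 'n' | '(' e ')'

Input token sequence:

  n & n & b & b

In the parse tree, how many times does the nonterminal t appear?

4

[e [e [e [e [t [f [p n]]]] & [t [f [p n]]]] & [t [f [p b]]]] & [t [f [p b]]]]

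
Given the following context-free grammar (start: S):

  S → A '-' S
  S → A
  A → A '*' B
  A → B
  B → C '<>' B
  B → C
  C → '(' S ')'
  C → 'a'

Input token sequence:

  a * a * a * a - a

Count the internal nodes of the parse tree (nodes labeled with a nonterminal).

17

[S [A [A [A [A [B [C a]]] * [B [C a]]] * [B [C a]]] * [B [C a]]] - [S [A [B [C a]]]]]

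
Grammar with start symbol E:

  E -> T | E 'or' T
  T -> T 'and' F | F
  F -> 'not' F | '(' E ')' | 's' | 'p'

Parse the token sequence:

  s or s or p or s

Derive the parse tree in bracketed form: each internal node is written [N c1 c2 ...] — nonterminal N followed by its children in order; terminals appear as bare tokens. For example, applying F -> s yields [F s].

[E [E [E [E [T [F s]]] or [T [F s]]] or [T [F p]]] or [T [F s]]]

E
E or T
E or T or T
E or T or T or T
T or T or T or T
F or T or T or T
s or T or T or T
s or F or T or T
s or s or T or T
s or s or F or T
s or s or p or T
s or s or p or F
s or s or p or s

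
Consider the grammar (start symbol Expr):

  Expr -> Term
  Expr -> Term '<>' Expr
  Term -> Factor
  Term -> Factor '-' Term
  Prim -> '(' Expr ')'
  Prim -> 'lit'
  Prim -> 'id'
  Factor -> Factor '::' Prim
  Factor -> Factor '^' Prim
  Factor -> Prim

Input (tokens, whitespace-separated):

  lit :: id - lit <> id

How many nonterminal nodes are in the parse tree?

[Expr [Term [Factor [Factor [Prim lit]] :: [Prim id]] - [Term [Factor [Prim lit]]]] <> [Expr [Term [Factor [Prim id]]]]]

13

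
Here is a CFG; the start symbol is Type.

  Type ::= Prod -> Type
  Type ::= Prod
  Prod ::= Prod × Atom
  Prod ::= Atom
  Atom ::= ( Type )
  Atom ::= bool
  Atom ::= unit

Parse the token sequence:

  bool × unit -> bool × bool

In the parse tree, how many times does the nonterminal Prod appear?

[Type [Prod [Prod [Atom bool]] × [Atom unit]] -> [Type [Prod [Prod [Atom bool]] × [Atom bool]]]]

4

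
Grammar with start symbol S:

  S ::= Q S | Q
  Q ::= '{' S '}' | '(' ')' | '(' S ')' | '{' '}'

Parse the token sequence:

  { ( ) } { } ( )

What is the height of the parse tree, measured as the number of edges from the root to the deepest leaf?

4

[S [Q { [S [Q ( )]] }] [S [Q { }] [S [Q ( )]]]]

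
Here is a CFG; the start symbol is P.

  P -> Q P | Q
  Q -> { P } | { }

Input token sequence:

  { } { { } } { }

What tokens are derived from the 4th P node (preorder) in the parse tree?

{ }

[P [Q { }] [P [Q { [P [Q { }]] }] [P [Q { }]]]]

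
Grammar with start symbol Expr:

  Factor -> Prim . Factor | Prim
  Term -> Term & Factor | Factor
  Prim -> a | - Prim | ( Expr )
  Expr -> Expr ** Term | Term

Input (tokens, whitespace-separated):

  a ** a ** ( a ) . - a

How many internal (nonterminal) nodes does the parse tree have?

[Expr [Expr [Expr [Term [Factor [Prim a]]]] ** [Term [Factor [Prim a]]]] ** [Term [Factor [Prim ( [Expr [Term [Factor [Prim a]]]] )] . [Factor [Prim - [Prim a]]]]]]

19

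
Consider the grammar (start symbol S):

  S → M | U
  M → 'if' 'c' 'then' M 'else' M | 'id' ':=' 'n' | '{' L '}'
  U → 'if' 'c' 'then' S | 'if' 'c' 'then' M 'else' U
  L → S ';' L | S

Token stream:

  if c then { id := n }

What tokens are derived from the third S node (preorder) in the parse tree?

id := n

[S [U if c then [S [M { [L [S [M id := n]]] }]]]]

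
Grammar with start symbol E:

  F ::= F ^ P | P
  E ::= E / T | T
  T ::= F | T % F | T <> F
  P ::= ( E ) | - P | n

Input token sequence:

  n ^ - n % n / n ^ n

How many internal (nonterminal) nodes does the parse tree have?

16

[E [E [T [T [F [F [P n]] ^ [P - [P n]]]] % [F [P n]]]] / [T [F [F [P n]] ^ [P n]]]]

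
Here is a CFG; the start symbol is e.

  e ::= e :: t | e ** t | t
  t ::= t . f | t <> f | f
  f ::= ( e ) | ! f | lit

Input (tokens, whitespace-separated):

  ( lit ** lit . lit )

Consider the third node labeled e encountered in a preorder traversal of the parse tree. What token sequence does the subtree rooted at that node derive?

lit

[e [t [f ( [e [e [t [f lit]]] ** [t [t [f lit]] . [f lit]]] )]]]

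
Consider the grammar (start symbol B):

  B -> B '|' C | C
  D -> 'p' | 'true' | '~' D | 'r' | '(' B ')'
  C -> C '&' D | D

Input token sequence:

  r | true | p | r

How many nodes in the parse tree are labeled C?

[B [B [B [B [C [D r]]] | [C [D true]]] | [C [D p]]] | [C [D r]]]

4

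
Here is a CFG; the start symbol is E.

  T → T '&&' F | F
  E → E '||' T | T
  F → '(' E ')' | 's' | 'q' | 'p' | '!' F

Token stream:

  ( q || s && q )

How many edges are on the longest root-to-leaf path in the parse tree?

7

[E [T [F ( [E [E [T [F q]]] || [T [T [F s]] && [F q]]] )]]]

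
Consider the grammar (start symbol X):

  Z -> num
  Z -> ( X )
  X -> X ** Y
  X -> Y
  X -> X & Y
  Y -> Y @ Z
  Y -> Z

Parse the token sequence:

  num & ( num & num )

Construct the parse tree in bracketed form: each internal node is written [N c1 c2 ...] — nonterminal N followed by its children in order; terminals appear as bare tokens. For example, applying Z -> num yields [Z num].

[X [X [Y [Z num]]] & [Y [Z ( [X [X [Y [Z num]]] & [Y [Z num]]] )]]]

X
X & Y
Y & Y
Z & Y
num & Y
num & Z
num & ( X )
num & ( X & Y )
num & ( Y & Y )
num & ( Z & Y )
num & ( num & Y )
num & ( num & Z )
num & ( num & num )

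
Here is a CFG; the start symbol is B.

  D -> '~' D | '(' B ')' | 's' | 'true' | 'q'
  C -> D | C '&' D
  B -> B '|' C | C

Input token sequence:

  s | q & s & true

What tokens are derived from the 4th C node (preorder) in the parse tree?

q

[B [B [C [D s]]] | [C [C [C [D q]] & [D s]] & [D true]]]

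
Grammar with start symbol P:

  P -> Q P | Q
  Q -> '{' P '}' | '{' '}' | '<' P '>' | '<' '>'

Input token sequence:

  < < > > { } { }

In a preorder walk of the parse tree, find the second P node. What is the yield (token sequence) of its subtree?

< >

[P [Q < [P [Q < >]] >] [P [Q { }] [P [Q { }]]]]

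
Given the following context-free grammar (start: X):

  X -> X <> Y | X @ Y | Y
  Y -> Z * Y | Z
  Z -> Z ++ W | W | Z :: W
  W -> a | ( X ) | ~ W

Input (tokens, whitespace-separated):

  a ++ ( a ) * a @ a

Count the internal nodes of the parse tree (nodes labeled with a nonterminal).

17

[X [X [Y [Z [Z [W a]] ++ [W ( [X [Y [Z [W a]]]] )]] * [Y [Z [W a]]]]] @ [Y [Z [W a]]]]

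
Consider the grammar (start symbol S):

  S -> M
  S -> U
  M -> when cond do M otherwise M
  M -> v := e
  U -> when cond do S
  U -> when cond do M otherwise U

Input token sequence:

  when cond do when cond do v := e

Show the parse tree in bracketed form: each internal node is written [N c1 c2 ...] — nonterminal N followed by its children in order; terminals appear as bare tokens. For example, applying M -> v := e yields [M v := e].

[S [U when cond do [S [U when cond do [S [M v := e]]]]]]

S
U
when cond do S
when cond do U
when cond do when cond do S
when cond do when cond do M
when cond do when cond do v := e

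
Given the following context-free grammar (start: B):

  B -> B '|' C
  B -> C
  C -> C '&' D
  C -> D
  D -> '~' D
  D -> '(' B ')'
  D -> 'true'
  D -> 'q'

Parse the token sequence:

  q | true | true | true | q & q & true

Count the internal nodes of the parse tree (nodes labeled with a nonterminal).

[B [B [B [B [B [C [D q]]] | [C [D true]]] | [C [D true]]] | [C [D true]]] | [C [C [C [D q]] & [D q]] & [D true]]]

19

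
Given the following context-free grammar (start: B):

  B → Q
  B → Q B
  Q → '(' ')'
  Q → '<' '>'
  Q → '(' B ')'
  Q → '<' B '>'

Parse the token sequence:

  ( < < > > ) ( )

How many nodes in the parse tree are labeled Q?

4

[B [Q ( [B [Q < [B [Q < >]] >]] )] [B [Q ( )]]]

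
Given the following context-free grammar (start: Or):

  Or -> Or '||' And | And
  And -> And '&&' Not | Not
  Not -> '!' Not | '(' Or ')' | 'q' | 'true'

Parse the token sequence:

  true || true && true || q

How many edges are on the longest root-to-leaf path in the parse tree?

[Or [Or [Or [And [Not true]]] || [And [And [Not true]] && [Not true]]] || [And [Not q]]]

5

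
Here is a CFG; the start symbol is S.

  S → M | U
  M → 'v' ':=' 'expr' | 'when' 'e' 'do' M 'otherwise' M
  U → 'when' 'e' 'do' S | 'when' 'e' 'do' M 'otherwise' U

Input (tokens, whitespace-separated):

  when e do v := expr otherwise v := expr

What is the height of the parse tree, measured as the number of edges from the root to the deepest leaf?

[S [M when e do [M v := expr] otherwise [M v := expr]]]

3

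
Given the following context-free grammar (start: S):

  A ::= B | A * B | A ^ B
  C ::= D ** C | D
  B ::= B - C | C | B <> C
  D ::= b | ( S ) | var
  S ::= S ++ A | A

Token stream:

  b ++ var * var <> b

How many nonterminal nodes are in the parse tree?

17

[S [S [A [B [C [D b]]]]] ++ [A [A [B [C [D var]]]] * [B [B [C [D var]]] <> [C [D b]]]]]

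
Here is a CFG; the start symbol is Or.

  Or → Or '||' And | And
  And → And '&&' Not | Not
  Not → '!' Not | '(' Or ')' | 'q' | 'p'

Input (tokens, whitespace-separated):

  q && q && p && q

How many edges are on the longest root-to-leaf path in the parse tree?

[Or [And [And [And [And [Not q]] && [Not q]] && [Not p]] && [Not q]]]

6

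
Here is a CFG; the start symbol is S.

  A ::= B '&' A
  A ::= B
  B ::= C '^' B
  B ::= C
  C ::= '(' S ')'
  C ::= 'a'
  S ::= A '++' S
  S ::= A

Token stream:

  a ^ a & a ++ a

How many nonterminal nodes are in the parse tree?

[S [A [B [C a] ^ [B [C a]]] & [A [B [C a]]]] ++ [S [A [B [C a]]]]]

13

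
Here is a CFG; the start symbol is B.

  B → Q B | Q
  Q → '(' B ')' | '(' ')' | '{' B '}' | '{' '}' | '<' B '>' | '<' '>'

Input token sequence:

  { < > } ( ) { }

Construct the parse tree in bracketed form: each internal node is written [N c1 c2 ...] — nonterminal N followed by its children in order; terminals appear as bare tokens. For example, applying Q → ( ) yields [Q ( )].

B
Q B
{ B } B
{ Q } B
{ < > } B
{ < > } Q B
{ < > } ( ) B
{ < > } ( ) Q
{ < > } ( ) { }

[B [Q { [B [Q < >]] }] [B [Q ( )] [B [Q { }]]]]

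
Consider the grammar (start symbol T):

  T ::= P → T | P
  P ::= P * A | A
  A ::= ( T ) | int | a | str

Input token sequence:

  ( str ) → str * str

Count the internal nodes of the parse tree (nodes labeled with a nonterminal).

[T [P [A ( [T [P [A str]]] )]] → [T [P [P [A str]] * [A str]]]]

11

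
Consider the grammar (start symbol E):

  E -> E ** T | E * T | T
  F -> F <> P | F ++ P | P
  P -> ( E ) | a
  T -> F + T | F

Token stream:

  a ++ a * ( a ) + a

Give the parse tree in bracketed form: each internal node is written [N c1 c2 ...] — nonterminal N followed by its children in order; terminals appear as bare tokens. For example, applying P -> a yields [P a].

E
E * T
T * T
F * T
F ++ P * T
P ++ P * T
a ++ P * T
a ++ a * T
a ++ a * F + T
a ++ a * P + T
a ++ a * ( E ) + T
a ++ a * ( T ) + T
a ++ a * ( F ) + T
a ++ a * ( P ) + T
a ++ a * ( a ) + T
a ++ a * ( a ) + F
a ++ a * ( a ) + P
a ++ a * ( a ) + a

[E [E [T [F [F [P a]] ++ [P a]]]] * [T [F [P ( [E [T [F [P a]]]] )]] + [T [F [P a]]]]]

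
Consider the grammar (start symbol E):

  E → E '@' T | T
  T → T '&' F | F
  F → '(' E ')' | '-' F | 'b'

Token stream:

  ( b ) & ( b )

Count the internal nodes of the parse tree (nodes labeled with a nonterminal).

[E [T [T [F ( [E [T [F b]]] )]] & [F ( [E [T [F b]]] )]]]

11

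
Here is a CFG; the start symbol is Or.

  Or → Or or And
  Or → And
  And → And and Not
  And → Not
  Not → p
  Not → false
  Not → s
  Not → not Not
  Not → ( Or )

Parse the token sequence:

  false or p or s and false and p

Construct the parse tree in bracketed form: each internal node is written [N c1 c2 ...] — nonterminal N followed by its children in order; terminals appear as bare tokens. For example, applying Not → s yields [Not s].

[Or [Or [Or [And [Not false]]] or [And [Not p]]] or [And [And [And [Not s]] and [Not false]] and [Not p]]]

Or
Or or And
Or or And or And
And or And or And
Not or And or And
false or And or And
false or Not or And
false or p or And
false or p or And and Not
false or p or And and Not and Not
false or p or Not and Not and Not
false or p or s and Not and Not
false or p or s and false and Not
false or p or s and false and p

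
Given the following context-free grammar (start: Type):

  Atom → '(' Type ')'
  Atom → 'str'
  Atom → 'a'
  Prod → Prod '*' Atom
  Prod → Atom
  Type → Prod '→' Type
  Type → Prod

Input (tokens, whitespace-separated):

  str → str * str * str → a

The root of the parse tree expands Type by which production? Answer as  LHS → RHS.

Type → Prod '→' Type

[Type [Prod [Atom str]] → [Type [Prod [Prod [Prod [Atom str]] * [Atom str]] * [Atom str]] → [Type [Prod [Atom a]]]]]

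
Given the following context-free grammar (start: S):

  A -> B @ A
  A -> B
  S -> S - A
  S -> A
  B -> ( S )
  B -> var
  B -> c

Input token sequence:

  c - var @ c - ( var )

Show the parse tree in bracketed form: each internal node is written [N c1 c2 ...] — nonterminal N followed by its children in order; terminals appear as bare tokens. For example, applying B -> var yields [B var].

[S [S [S [A [B c]]] - [A [B var] @ [A [B c]]]] - [A [B ( [S [A [B var]]] )]]]

S
S - A
S - A - A
A - A - A
B - A - A
c - A - A
c - B @ A - A
c - var @ A - A
c - var @ B - A
c - var @ c - A
c - var @ c - B
c - var @ c - ( S )
c - var @ c - ( A )
c - var @ c - ( B )
c - var @ c - ( var )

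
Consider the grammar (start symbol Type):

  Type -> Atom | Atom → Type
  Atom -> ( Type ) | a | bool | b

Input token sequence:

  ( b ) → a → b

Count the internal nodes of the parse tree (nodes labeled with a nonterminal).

8

[Type [Atom ( [Type [Atom b]] )] → [Type [Atom a] → [Type [Atom b]]]]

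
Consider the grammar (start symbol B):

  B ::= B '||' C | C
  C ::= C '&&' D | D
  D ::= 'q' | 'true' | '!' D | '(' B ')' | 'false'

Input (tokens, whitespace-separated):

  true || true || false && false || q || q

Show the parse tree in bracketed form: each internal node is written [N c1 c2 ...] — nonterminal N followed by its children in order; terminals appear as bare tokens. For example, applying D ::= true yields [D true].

B
B || C
B || C || C
B || C || C || C
B || C || C || C || C
C || C || C || C || C
D || C || C || C || C
true || C || C || C || C
true || D || C || C || C
true || true || C || C || C
true || true || C && D || C || C
true || true || D && D || C || C
true || true || false && D || C || C
true || true || false && false || C || C
true || true || false && false || D || C
true || true || false && false || q || C
true || true || false && false || q || D
true || true || false && false || q || q

[B [B [B [B [B [C [D true]]] || [C [D true]]] || [C [C [D false]] && [D false]]] || [C [D q]]] || [C [D q]]]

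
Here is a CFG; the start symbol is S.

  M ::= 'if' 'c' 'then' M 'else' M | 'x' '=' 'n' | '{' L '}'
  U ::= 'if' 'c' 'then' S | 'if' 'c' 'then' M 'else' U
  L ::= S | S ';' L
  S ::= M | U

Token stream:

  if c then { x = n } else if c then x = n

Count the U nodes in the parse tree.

[S [U if c then [M { [L [S [M x = n]]] }] else [U if c then [S [M x = n]]]]]

2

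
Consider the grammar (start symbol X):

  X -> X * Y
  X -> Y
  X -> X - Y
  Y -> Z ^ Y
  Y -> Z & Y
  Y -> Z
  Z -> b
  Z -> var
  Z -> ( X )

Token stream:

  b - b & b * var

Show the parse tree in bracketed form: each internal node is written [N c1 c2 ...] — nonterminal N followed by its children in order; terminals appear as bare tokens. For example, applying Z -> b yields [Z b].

X
X * Y
X - Y * Y
Y - Y * Y
Z - Y * Y
b - Y * Y
b - Z & Y * Y
b - b & Y * Y
b - b & Z * Y
b - b & b * Y
b - b & b * Z
b - b & b * var

[X [X [X [Y [Z b]]] - [Y [Z b] & [Y [Z b]]]] * [Y [Z var]]]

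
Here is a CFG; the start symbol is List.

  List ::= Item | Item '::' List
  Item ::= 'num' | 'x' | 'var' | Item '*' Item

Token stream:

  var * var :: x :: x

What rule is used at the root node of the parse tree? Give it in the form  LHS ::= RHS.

[List [Item [Item var] * [Item var]] :: [List [Item x] :: [List [Item x]]]]

List ::= Item '::' List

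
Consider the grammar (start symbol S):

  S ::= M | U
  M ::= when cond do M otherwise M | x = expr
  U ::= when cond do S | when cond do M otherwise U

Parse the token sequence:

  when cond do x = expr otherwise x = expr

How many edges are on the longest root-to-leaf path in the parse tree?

3

[S [M when cond do [M x = expr] otherwise [M x = expr]]]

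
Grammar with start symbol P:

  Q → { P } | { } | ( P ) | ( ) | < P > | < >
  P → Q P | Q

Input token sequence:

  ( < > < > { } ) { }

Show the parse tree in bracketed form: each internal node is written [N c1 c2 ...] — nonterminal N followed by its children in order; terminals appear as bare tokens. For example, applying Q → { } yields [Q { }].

P
Q P
( P ) P
( Q P ) P
( < > P ) P
( < > Q P ) P
( < > < > P ) P
( < > < > Q ) P
( < > < > { } ) P
( < > < > { } ) Q
( < > < > { } ) { }

[P [Q ( [P [Q < >] [P [Q < >] [P [Q { }]]]] )] [P [Q { }]]]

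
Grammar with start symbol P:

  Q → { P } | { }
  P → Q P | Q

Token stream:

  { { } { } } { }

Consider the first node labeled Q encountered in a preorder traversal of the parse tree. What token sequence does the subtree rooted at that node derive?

[P [Q { [P [Q { }] [P [Q { }]]] }] [P [Q { }]]]

{ { } { } }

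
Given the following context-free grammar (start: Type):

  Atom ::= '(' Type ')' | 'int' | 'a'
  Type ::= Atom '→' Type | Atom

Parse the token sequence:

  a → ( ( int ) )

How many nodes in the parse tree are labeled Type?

[Type [Atom a] → [Type [Atom ( [Type [Atom ( [Type [Atom int]] )]] )]]]

4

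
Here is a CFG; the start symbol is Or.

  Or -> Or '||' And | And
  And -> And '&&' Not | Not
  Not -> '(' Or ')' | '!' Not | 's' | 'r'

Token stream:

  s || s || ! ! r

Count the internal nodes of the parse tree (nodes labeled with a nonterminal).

[Or [Or [Or [And [Not s]]] || [And [Not s]]] || [And [Not ! [Not ! [Not r]]]]]

11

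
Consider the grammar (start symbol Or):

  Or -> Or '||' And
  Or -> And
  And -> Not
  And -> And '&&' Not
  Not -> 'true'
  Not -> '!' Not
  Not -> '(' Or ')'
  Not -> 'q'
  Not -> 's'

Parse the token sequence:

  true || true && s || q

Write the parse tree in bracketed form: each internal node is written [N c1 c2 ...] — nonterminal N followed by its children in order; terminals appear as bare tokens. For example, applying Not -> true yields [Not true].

[Or [Or [Or [And [Not true]]] || [And [And [Not true]] && [Not s]]] || [And [Not q]]]

Or
Or || And
Or || And || And
And || And || And
Not || And || And
true || And || And
true || And && Not || And
true || Not && Not || And
true || true && Not || And
true || true && s || And
true || true && s || Not
true || true && s || q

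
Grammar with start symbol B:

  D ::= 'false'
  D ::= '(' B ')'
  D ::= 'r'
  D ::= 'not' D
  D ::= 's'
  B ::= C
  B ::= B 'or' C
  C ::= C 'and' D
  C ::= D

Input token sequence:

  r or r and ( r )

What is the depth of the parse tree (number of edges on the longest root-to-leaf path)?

6

[B [B [C [D r]]] or [C [C [D r]] and [D ( [B [C [D r]]] )]]]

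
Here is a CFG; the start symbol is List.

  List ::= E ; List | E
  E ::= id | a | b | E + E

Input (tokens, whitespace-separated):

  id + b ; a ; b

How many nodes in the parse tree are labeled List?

3

[List [E [E id] + [E b]] ; [List [E a] ; [List [E b]]]]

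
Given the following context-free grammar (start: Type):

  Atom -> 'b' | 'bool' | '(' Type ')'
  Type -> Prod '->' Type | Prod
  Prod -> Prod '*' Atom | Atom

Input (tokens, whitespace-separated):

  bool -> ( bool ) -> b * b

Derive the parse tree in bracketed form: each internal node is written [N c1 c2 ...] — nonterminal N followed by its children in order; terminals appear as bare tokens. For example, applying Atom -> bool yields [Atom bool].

[Type [Prod [Atom bool]] -> [Type [Prod [Atom ( [Type [Prod [Atom bool]]] )]] -> [Type [Prod [Prod [Atom b]] * [Atom b]]]]]

Type
Prod -> Type
Atom -> Type
bool -> Type
bool -> Prod -> Type
bool -> Atom -> Type
bool -> ( Type ) -> Type
bool -> ( Prod ) -> Type
bool -> ( Atom ) -> Type
bool -> ( bool ) -> Type
bool -> ( bool ) -> Prod
bool -> ( bool ) -> Prod * Atom
bool -> ( bool ) -> Atom * Atom
bool -> ( bool ) -> b * Atom
bool -> ( bool ) -> b * b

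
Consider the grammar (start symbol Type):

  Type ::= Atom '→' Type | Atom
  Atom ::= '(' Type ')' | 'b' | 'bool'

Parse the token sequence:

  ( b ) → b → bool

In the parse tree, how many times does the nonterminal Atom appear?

[Type [Atom ( [Type [Atom b]] )] → [Type [Atom b] → [Type [Atom bool]]]]

4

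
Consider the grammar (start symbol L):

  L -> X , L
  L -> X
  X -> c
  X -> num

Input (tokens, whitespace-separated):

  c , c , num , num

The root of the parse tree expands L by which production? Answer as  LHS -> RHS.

[L [X c] , [L [X c] , [L [X num] , [L [X num]]]]]

L -> X , L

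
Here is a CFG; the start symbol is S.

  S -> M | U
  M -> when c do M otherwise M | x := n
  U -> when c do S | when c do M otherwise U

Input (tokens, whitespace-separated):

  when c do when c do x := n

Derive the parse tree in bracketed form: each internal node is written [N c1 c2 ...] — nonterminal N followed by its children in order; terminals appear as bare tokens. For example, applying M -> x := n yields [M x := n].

[S [U when c do [S [U when c do [S [M x := n]]]]]]

S
U
when c do S
when c do U
when c do when c do S
when c do when c do M
when c do when c do x := n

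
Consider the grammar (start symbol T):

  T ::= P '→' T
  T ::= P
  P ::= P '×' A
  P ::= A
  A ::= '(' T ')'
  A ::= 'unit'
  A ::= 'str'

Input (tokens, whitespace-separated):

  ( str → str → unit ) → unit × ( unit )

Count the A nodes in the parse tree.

[T [P [A ( [T [P [A str]] → [T [P [A str]] → [T [P [A unit]]]]] )]] → [T [P [P [A unit]] × [A ( [T [P [A unit]]] )]]]]

7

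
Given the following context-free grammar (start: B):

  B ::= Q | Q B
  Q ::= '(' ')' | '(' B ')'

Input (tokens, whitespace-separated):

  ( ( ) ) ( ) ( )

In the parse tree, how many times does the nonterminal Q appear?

4

[B [Q ( [B [Q ( )]] )] [B [Q ( )] [B [Q ( )]]]]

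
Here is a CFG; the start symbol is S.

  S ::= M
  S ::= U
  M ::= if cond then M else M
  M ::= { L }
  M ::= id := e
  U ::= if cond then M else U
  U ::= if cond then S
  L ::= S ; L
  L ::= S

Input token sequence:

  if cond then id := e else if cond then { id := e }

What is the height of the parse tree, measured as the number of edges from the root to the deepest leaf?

8

[S [U if cond then [M id := e] else [U if cond then [S [M { [L [S [M id := e]]] }]]]]]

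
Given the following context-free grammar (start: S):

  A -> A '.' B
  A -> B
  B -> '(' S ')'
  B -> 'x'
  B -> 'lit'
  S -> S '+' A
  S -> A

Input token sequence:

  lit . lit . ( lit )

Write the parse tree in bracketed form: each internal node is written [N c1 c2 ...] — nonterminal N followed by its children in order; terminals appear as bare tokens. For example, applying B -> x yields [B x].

[S [A [A [A [B lit]] . [B lit]] . [B ( [S [A [B lit]]] )]]]

S
A
A . B
A . B . B
B . B . B
lit . B . B
lit . lit . B
lit . lit . ( S )
lit . lit . ( A )
lit . lit . ( B )
lit . lit . ( lit )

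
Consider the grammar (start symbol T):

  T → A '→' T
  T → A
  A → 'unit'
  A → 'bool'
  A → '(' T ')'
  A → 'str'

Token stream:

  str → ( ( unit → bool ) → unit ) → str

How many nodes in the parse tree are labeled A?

7

[T [A str] → [T [A ( [T [A ( [T [A unit] → [T [A bool]]] )] → [T [A unit]]] )] → [T [A str]]]]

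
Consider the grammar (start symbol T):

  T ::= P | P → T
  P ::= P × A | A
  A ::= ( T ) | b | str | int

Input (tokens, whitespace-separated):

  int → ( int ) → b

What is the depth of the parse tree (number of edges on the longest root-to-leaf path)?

[T [P [A int]] → [T [P [A ( [T [P [A int]]] )]] → [T [P [A b]]]]]

7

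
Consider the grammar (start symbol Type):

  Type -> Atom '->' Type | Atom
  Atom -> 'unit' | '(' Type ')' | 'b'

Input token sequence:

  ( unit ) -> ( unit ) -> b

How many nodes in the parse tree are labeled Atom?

5

[Type [Atom ( [Type [Atom unit]] )] -> [Type [Atom ( [Type [Atom unit]] )] -> [Type [Atom b]]]]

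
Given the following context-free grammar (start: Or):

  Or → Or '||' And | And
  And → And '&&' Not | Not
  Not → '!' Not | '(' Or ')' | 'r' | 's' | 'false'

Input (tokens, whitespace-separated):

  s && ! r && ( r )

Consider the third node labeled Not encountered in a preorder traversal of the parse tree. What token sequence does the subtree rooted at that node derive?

r

[Or [And [And [And [Not s]] && [Not ! [Not r]]] && [Not ( [Or [And [Not r]]] )]]]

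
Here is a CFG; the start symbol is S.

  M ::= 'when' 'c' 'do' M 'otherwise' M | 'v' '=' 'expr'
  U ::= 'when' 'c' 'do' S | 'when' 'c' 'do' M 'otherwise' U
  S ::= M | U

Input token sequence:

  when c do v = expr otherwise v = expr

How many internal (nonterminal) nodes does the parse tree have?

[S [M when c do [M v = expr] otherwise [M v = expr]]]

4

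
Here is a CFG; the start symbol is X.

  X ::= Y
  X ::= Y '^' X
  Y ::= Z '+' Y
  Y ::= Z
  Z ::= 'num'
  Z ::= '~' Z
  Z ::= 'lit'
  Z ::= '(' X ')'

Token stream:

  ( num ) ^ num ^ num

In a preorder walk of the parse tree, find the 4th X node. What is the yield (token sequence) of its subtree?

num

[X [Y [Z ( [X [Y [Z num]]] )]] ^ [X [Y [Z num]] ^ [X [Y [Z num]]]]]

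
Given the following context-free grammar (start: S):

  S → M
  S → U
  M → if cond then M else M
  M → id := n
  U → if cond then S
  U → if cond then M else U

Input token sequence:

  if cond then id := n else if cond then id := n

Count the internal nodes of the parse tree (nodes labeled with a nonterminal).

6

[S [U if cond then [M id := n] else [U if cond then [S [M id := n]]]]]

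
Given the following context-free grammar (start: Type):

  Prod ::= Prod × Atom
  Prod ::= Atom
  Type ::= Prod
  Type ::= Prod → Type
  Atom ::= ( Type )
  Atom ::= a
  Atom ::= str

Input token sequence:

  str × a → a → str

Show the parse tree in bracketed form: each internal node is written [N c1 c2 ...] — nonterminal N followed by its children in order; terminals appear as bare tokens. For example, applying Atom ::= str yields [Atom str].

[Type [Prod [Prod [Atom str]] × [Atom a]] → [Type [Prod [Atom a]] → [Type [Prod [Atom str]]]]]

Type
Prod → Type
Prod × Atom → Type
Atom × Atom → Type
str × Atom → Type
str × a → Type
str × a → Prod → Type
str × a → Atom → Type
str × a → a → Type
str × a → a → Prod
str × a → a → Atom
str × a → a → str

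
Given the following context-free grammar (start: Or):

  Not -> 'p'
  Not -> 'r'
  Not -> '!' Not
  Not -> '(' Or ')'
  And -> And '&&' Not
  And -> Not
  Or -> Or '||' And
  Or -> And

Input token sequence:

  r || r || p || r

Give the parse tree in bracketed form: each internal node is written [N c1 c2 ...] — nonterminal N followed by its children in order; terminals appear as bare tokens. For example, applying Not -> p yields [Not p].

[Or [Or [Or [Or [And [Not r]]] || [And [Not r]]] || [And [Not p]]] || [And [Not r]]]

Or
Or || And
Or || And || And
Or || And || And || And
And || And || And || And
Not || And || And || And
r || And || And || And
r || Not || And || And
r || r || And || And
r || r || Not || And
r || r || p || And
r || r || p || Not
r || r || p || r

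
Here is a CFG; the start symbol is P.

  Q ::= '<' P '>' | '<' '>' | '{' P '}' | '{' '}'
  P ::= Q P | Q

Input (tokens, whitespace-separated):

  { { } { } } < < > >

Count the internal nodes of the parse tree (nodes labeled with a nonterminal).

[P [Q { [P [Q { }] [P [Q { }]]] }] [P [Q < [P [Q < >]] >]]]

10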